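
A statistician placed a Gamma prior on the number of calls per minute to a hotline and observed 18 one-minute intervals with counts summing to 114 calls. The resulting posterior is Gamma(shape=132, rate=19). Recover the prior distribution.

Gamma(shape=18, rate=1)

Gamma–Poisson conjugacy: posterior shape = α + Σxᵢ, posterior rate = β + n.
So α = 132 − 114 = 18 and β = 19 − 18 = 1.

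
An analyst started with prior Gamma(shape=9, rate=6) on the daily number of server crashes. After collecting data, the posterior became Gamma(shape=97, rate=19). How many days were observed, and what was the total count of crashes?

Gamma–Poisson conjugacy: posterior shape = α + Σxᵢ, posterior rate = β + n.
Matching: Σxᵢ = 97 − 9 = 88 and n = 19 − 6 = 13.

n = 13 days with total 88 crashes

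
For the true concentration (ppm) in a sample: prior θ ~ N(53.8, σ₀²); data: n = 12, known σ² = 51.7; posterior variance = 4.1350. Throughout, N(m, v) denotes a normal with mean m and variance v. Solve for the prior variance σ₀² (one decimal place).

σ₀² = 102.8

For the Normal–Normal model with known σ², precisions add: τ_n = τ₀ + n/σ².
So 1/σ₀² = 1/4.1350 − 12/51.7 = 0.241838 − 0.232108 = 0.009730.
Hence σ₀² = 1/0.009730 ≈ 102.8.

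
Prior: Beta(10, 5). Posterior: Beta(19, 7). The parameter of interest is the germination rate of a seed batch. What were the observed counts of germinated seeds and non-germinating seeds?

9 germinated seeds and 2 non-germinating seeds

Beta is conjugate to the binomial likelihood: posterior = Beta(a+s, b+f).
Match parameters: s=19−10=9, f=7−5=2.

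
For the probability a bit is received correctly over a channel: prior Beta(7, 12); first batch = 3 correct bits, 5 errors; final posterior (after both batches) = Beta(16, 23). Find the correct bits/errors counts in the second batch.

Because Beta–binomial updating is additive in the counts, the combined data contributed (α_post−α_prior, β_post−β_prior) successes and failures.
Total across both batches: 16−7=9 correct bits, 23−12=11 errors.
Subtract the first batch: 9−3=6 correct bits and 11−5=6 errors.

6 correct bits and 6 errors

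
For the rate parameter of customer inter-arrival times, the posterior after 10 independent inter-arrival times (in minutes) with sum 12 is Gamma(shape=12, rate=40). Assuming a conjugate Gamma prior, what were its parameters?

Gamma(shape=2, rate=28)

For an exponential likelihood with a Gamma(α, β) prior on the rate, n observations with total T give posterior Gamma(α+n, β+T).
So α = 12 − 10 = 2 and β = 40 − 12 = 28.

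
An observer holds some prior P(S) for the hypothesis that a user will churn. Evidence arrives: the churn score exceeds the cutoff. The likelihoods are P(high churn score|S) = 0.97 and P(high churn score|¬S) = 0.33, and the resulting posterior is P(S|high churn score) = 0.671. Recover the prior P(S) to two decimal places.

P(S) = 0.41

Bayes' rule in odds form gives O(S|E) = O(S)·[P(E|S)/P(E|¬S)], hence O(S) = O(S|E)/LR.
Posterior odds = 0.671/(1−0.671) = 2.0395. LR = 0.97/0.33 = 2.9394.
Prior odds = 2.0395/2.9394 = 0.6938, so P(S) = 0.6938/(1+0.6938) ≈ 0.41.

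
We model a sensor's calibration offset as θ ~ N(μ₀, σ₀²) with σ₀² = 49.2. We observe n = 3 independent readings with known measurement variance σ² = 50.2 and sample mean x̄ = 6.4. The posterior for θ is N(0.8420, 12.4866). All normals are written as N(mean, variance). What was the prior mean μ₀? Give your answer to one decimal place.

The posterior mean is a precision-weighted average: μ_n = (τ₀μ₀ + τ_data·x̄)/(τ₀+τ_data), with τ₀=1/σ₀² and τ_data=n/σ².
Here τ₀ = 1/49.2 = 0.020325 and τ_data = 3/50.2 = 0.059761, so τ_n = 0.080086.
Rearranging for μ₀: μ₀ = (μ_n·τ_n − τ_data·x̄)/τ₀ = (0.8420·0.080086 − 0.059761·6.4) / 0.020325 = -0.315038/0.020325 ≈ -15.5.

μ₀ = -15.5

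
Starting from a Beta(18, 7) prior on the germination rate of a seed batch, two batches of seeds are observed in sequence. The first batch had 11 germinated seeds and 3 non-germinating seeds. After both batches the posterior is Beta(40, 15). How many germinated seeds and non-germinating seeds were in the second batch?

Sequential conjugate updates are equivalent to a single update on the pooled data, so total successes = posterior α − prior α and total failures = posterior β − prior β.
Total across both batches: 40−18=22 germinated seeds, 15−7=8 non-germinating seeds.
Subtract the first batch: 22−11=11 germinated seeds and 8−3=5 non-germinating seeds.

11 germinated seeds and 5 non-germinating seeds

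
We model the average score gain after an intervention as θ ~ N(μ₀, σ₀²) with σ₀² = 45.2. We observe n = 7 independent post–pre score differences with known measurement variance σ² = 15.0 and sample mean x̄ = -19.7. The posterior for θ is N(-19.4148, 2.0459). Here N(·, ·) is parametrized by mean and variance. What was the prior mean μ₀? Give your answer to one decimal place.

With known observation variance, the Normal–Normal posterior has precision τ_n = τ₀ + n/σ² and mean μ_n = (τ₀μ₀ + (n/σ²)x̄)/τ_n.
Here τ₀ = 1/45.2 = 0.022124 and τ_data = 7/15.0 = 0.466667, so τ_n = 0.488791.
Rearranging for μ₀: μ₀ = (μ_n·τ_n − τ_data·x̄)/τ₀ = (-19.4148·0.488791 − 0.466667·-19.7) / 0.022124 = -0.296440/0.022124 ≈ -13.4.

μ₀ = -13.4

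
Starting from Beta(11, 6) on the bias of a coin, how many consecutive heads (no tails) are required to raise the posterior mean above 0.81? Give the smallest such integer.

k = 15

After k heads and 0 tails the posterior is Beta(11+k, 6), with mean (11+k)/(11+6+k).
Set (11+k)/(17+k) > 0.81 and solve: k > (0.81·17 − 11)/(1 − 0.81) = 14.579.
The smallest integer exceeding 14.579 is 15.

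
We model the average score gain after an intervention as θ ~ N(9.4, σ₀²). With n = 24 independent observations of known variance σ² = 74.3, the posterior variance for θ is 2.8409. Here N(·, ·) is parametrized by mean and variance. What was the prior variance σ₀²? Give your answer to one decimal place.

Posterior precision equals prior precision plus data precision: 1/σ_n² = 1/σ₀² + n/σ².
So 1/σ₀² = 1/2.8409 − 24/74.3 = 0.352001 − 0.323015 = 0.028986.
Hence σ₀² = 1/0.028986 ≈ 34.5.

σ₀² = 34.5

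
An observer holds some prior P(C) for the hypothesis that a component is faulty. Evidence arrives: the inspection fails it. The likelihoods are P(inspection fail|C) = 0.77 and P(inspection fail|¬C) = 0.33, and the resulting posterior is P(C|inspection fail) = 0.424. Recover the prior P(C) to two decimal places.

P(C) = 0.24

Bayes' rule in odds form gives O(C|E) = O(C)·[P(E|C)/P(E|¬C)], hence O(C) = O(C|E)/LR.
Posterior odds = 0.424/(1−0.424) = 0.7361. LR = 0.77/0.33 = 2.3333.
Prior odds = 0.7361/2.3333 = 0.3155, so P(C) = 0.3155/(1+0.3155) ≈ 0.24.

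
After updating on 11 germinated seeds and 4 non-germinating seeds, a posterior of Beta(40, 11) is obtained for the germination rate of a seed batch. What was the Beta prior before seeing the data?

Beta is conjugate to the binomial likelihood: posterior = Beta(a+s, b+f).
So a = 40 − 11 = 29 and b = 11 − 4 = 7.

Beta(29, 7)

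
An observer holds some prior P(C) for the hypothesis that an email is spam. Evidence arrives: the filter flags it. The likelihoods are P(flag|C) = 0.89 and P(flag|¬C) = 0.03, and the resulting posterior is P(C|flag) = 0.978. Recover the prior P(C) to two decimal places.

Bayes' rule in odds form gives O(C|E) = O(C)·[P(E|C)/P(E|¬C)], hence O(C) = O(C|E)/LR.
Posterior odds = 0.978/(1−0.978) = 44.4545. LR = 0.89/0.03 = 29.6667.
Prior odds = 44.4545/29.6667 = 1.4985, so P(C) = 1.4985/(1+1.4985) ≈ 0.60.

P(C) = 0.60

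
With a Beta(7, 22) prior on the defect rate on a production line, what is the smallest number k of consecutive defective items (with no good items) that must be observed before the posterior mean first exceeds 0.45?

After k defective items and 0 good items the posterior is Beta(7+k, 22), with mean (7+k)/(7+22+k).
Set (7+k)/(29+k) > 0.45 and solve: k > (0.45·29 − 7)/(1 − 0.45) = 11.000.
The smallest integer exceeding 11.000 is 12, and checking k=12: (19)/(41) = 0.4634 > 0.45.

k = 12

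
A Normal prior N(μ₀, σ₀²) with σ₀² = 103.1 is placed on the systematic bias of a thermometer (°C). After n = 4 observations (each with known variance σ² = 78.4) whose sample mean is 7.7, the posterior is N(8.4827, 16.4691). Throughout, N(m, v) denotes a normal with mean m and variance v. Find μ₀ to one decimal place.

μ₀ = 12.6

The posterior mean is a precision-weighted average: μ_n = (τ₀μ₀ + τ_data·x̄)/(τ₀+τ_data), with τ₀=1/σ₀² and τ_data=n/σ².
Here τ₀ = 1/103.1 = 0.009699 and τ_data = 4/78.4 = 0.051020, so τ_n = 0.060719.
Rearranging for μ₀: μ₀ = (μ_n·τ_n − τ_data·x̄)/τ₀ = (8.4827·0.060719 − 0.051020·7.7) / 0.009699 = 0.122207/0.009699 ≈ 12.6.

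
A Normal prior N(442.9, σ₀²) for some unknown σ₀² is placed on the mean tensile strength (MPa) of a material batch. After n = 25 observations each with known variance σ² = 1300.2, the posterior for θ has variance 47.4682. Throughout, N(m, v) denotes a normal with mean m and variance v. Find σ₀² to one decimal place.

σ₀² = 543.8

For the Normal–Normal model with known σ², precisions add: τ_n = τ₀ + n/σ².
So 1/σ₀² = 1/47.4682 − 25/1300.2 = 0.021067 − 0.019228 = 0.001839.
Hence σ₀² = 1/0.001839 ≈ 543.8.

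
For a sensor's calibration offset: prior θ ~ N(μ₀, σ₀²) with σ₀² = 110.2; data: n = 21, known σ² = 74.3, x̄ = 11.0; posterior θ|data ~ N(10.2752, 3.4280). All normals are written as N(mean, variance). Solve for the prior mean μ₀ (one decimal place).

The posterior mean is a precision-weighted average: μ_n = (τ₀μ₀ + τ_data·x̄)/(τ₀+τ_data), with τ₀=1/σ₀² and τ_data=n/σ².
Here τ₀ = 1/110.2 = 0.009074 and τ_data = 21/74.3 = 0.282638, so τ_n = 0.291712.
Rearranging for μ₀: μ₀ = (μ_n·τ_n − τ_data·x̄)/τ₀ = (10.2752·0.291712 − 0.282638·11.0) / 0.009074 = -0.111619/0.009074 ≈ -12.3.

μ₀ = -12.3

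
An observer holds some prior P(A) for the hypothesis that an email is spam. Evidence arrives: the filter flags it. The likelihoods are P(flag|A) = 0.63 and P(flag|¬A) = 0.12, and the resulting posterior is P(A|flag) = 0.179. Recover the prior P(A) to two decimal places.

In odds form, posterior odds = prior odds × likelihood ratio, so prior odds = posterior odds ÷ LR.
Posterior odds = 0.179/(1−0.179) = 0.2180. LR = 0.63/0.12 = 5.2500.
Prior odds = 0.2180/5.2500 = 0.0415, so P(A) = 0.0415/(1+0.0415) ≈ 0.04.

P(A) = 0.04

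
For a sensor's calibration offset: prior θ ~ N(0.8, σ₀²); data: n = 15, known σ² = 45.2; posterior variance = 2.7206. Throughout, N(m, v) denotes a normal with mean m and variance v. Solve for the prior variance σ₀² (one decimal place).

Posterior precision equals prior precision plus data precision: 1/σ_n² = 1/σ₀² + n/σ².
So 1/σ₀² = 1/2.7206 − 15/45.2 = 0.367566 − 0.331858 = 0.035708.
Hence σ₀² = 1/0.035708 ≈ 28.0.

σ₀² = 28.0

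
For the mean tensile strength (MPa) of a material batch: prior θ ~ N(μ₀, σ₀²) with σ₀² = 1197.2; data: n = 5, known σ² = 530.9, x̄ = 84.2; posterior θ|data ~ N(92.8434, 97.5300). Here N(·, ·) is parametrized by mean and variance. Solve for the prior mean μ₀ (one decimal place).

μ₀ = 190.3

With known observation variance, the Normal–Normal posterior has precision τ_n = τ₀ + n/σ² and mean μ_n = (τ₀μ₀ + (n/σ²)x̄)/τ_n.
Here τ₀ = 1/1197.2 = 0.000835 and τ_data = 5/530.9 = 0.009418, so τ_n = 0.010253.
Rearranging for μ₀: μ₀ = (μ_n·τ_n − τ_data·x̄)/τ₀ = (92.8434·0.010253 − 0.009418·84.2) / 0.000835 = 0.158928/0.000835 ≈ 190.3.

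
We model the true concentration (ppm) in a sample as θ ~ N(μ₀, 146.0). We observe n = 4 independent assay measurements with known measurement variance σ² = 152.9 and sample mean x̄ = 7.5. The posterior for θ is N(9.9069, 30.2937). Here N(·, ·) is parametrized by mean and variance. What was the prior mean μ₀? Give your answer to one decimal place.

μ₀ = 19.1

The posterior mean is a precision-weighted average: μ_n = (τ₀μ₀ + τ_data·x̄)/(τ₀+τ_data), with τ₀=1/σ₀² and τ_data=n/σ².
Here τ₀ = 1/146.0 = 0.006849 and τ_data = 4/152.9 = 0.026161, so τ_n = 0.033010.
Rearranging for μ₀: μ₀ = (μ_n·τ_n − τ_data·x̄)/τ₀ = (9.9069·0.033010 − 0.026161·7.5) / 0.006849 = 0.130819/0.006849 ≈ 19.1.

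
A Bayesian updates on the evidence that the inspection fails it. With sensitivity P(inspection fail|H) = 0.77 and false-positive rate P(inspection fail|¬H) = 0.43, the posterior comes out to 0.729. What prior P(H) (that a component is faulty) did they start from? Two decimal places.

P(H) = 0.60

In odds form, posterior odds = prior odds × likelihood ratio, so prior odds = posterior odds ÷ LR.
Posterior odds = 0.729/(1−0.729) = 2.6900. LR = 0.77/0.43 = 1.7907.
Prior odds = 2.6900/1.7907 = 1.5022, so P(H) = 1.5022/(1+1.5022) ≈ 0.60.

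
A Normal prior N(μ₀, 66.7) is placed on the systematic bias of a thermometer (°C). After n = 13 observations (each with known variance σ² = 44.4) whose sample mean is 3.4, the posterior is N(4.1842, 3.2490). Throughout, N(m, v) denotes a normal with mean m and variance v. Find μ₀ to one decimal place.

With known observation variance, the Normal–Normal posterior has precision τ_n = τ₀ + n/σ² and mean μ_n = (τ₀μ₀ + (n/σ²)x̄)/τ_n.
Here τ₀ = 1/66.7 = 0.014993 and τ_data = 13/44.4 = 0.292793, so τ_n = 0.307786.
Rearranging for μ₀: μ₀ = (μ_n·τ_n − τ_data·x̄)/τ₀ = (4.1842·0.307786 − 0.292793·3.4) / 0.014993 = 0.292342/0.014993 ≈ 19.5.

μ₀ = 19.5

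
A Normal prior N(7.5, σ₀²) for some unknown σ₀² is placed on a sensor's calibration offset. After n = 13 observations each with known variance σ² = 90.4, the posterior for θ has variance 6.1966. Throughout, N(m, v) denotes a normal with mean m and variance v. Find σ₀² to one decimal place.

For the Normal–Normal model with known σ², precisions add: τ_n = τ₀ + n/σ².
So 1/σ₀² = 1/6.1966 − 13/90.4 = 0.161379 − 0.143805 = 0.017574.
Hence σ₀² = 1/0.017574 ≈ 56.9.

σ₀² = 56.9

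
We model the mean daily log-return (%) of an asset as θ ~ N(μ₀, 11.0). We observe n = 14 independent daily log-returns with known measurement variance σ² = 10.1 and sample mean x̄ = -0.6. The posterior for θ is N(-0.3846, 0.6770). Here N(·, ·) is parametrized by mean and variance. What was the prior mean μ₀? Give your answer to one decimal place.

With known observation variance, the Normal–Normal posterior has precision τ_n = τ₀ + n/σ² and mean μ_n = (τ₀μ₀ + (n/σ²)x̄)/τ_n.
Here τ₀ = 1/11.0 = 0.090909 and τ_data = 14/10.1 = 1.386139, so τ_n = 1.477048.
Rearranging for μ₀: μ₀ = (μ_n·τ_n − τ_data·x̄)/τ₀ = (-0.3846·1.477048 − 1.386139·-0.6) / 0.090909 = 0.263611/0.090909 ≈ 2.9.

μ₀ = 2.9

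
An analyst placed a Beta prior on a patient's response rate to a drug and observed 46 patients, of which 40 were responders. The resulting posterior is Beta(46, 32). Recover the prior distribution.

Under Beta–binomial conjugacy the posterior parameters are (a+s, b+f).
So a = 46 − 40 = 6 and b = 32 − 6 = 26.

Beta(6, 26)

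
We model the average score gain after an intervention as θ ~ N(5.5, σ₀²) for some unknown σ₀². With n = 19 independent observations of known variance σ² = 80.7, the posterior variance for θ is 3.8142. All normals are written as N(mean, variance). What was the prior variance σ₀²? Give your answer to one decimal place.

For the Normal–Normal model with known σ², precisions add: τ_n = τ₀ + n/σ².
So 1/σ₀² = 1/3.8142 − 19/80.7 = 0.262178 − 0.235440 = 0.026738.
Hence σ₀² = 1/0.026738 ≈ 37.4.

σ₀² = 37.4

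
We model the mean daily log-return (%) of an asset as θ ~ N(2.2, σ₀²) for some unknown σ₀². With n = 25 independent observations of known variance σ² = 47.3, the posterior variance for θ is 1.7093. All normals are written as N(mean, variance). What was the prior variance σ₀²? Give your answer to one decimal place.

For the Normal–Normal model with known σ², precisions add: τ_n = τ₀ + n/σ².
So 1/σ₀² = 1/1.7093 − 25/47.3 = 0.585035 − 0.528541 = 0.056494.
Hence σ₀² = 1/0.056494 ≈ 17.7.

σ₀² = 17.7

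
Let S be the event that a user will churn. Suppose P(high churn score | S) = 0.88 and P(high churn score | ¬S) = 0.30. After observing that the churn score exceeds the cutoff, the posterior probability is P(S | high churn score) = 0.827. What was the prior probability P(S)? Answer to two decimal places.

P(S) = 0.62

Bayes' rule in odds form gives O(S|E) = O(S)·[P(E|S)/P(E|¬S)], hence O(S) = O(S|E)/LR.
Posterior odds = 0.827/(1−0.827) = 4.7803. LR = 0.88/0.30 = 2.9333.
Prior odds = 4.7803/2.9333 = 1.6297, so P(S) = 1.6297/(1+1.6297) ≈ 0.62.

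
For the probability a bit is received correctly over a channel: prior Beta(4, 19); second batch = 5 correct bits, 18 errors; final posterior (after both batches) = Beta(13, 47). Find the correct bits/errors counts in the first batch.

Sequential conjugate updates are equivalent to a single update on the pooled data, so total successes = posterior α − prior α and total failures = posterior β − prior β.
Total across both batches: 13−4=9 correct bits, 47−19=28 errors.
Subtract the second batch: 9−5=4 correct bits and 28−18=10 errors.

4 correct bits and 10 errors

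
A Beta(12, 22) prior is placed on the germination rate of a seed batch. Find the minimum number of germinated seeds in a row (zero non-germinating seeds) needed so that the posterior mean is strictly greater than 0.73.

k = 48

After k germinated seeds and 0 non-germinating seeds the posterior is Beta(12+k, 22), with mean (12+k)/(12+22+k).
Set (12+k)/(34+k) > 0.73 and solve: k > (0.73·34 − 12)/(1 − 0.73) = 47.481.
The smallest integer exceeding 47.481 is 48.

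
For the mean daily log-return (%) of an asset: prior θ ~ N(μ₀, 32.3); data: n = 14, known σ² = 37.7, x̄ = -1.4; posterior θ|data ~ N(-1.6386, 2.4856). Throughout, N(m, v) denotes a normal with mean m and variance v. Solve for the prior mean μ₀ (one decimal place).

μ₀ = -4.5

The posterior mean is a precision-weighted average: μ_n = (τ₀μ₀ + τ_data·x̄)/(τ₀+τ_data), with τ₀=1/σ₀² and τ_data=n/σ².
Here τ₀ = 1/32.3 = 0.030960 and τ_data = 14/37.7 = 0.371353, so τ_n = 0.402313.
Rearranging for μ₀: μ₀ = (μ_n·τ_n − τ_data·x̄)/τ₀ = (-1.6386·0.402313 − 0.371353·-1.4) / 0.030960 = -0.139336/0.030960 ≈ -4.5.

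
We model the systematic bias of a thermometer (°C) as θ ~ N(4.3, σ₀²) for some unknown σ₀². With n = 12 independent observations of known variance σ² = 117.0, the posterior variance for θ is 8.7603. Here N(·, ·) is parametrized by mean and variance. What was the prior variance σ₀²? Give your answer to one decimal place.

σ₀² = 86.3

For the Normal–Normal model with known σ², precisions add: τ_n = τ₀ + n/σ².
So 1/σ₀² = 1/8.7603 − 12/117.0 = 0.114151 − 0.102564 = 0.011587.
Hence σ₀² = 1/0.011587 ≈ 86.3.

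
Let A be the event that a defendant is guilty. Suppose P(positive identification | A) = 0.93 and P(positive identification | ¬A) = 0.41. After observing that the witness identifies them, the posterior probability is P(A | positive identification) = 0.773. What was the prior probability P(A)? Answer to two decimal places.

In odds form, posterior odds = prior odds × likelihood ratio, so prior odds = posterior odds ÷ LR.
Posterior odds = 0.773/(1−0.773) = 3.4053. LR = 0.93/0.41 = 2.2683.
Prior odds = 3.4053/2.2683 = 1.5013, so P(A) = 1.5013/(1+1.5013) ≈ 0.60.

P(A) = 0.60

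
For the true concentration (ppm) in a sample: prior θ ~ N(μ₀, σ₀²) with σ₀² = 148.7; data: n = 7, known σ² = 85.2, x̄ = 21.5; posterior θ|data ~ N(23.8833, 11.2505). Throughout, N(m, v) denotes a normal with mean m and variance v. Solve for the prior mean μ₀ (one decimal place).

μ₀ = 53.0

With known observation variance, the Normal–Normal posterior has precision τ_n = τ₀ + n/σ² and mean μ_n = (τ₀μ₀ + (n/σ²)x̄)/τ_n.
Here τ₀ = 1/148.7 = 0.006725 and τ_data = 7/85.2 = 0.082160, so τ_n = 0.088885.
Rearranging for μ₀: μ₀ = (μ_n·τ_n − τ_data·x̄)/τ₀ = (23.8833·0.088885 − 0.082160·21.5) / 0.006725 = 0.356427/0.006725 ≈ 53.0.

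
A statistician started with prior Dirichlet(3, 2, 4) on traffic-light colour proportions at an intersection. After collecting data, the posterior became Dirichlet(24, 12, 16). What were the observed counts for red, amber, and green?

For a Dirichlet(α) prior with multinomial counts c, the posterior is Dirichlet(α + c) componentwise.
Counts are posterior − prior componentwise: 24−3=21, 12−2=10, 16−4=12.

counts (21, 10, 12)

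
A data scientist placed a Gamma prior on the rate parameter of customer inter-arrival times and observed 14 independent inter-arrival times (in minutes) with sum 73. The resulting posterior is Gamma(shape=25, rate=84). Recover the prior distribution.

Gamma(shape=11, rate=11)

Gamma–exponential conjugacy: posterior shape = α + n, posterior rate = β + Σtᵢ.
So α = 25 − 14 = 11 and β = 84 − 73 = 11.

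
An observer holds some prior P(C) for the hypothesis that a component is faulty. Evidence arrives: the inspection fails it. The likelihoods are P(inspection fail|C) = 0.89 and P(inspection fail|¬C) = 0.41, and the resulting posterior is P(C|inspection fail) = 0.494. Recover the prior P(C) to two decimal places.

In odds form, posterior odds = prior odds × likelihood ratio, so prior odds = posterior odds ÷ LR.
Posterior odds = 0.494/(1−0.494) = 0.9763. LR = 0.89/0.41 = 2.1707.
Prior odds = 0.9763/2.1707 = 0.4498, so P(C) = 0.4498/(1+0.4498) ≈ 0.31.

P(C) = 0.31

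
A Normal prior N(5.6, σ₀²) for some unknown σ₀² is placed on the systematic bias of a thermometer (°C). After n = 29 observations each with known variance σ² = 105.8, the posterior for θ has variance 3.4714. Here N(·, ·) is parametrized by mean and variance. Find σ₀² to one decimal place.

σ₀² = 71.6

For the Normal–Normal model with known σ², precisions add: τ_n = τ₀ + n/σ².
So 1/σ₀² = 1/3.4714 − 29/105.8 = 0.288068 − 0.274102 = 0.013966.
Hence σ₀² = 1/0.013966 ≈ 71.6.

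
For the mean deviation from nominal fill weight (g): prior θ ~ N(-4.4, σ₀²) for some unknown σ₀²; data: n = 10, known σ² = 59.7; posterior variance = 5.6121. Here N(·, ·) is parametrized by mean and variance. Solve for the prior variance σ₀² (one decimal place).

For the Normal–Normal model with known σ², precisions add: τ_n = τ₀ + n/σ².
So 1/σ₀² = 1/5.6121 − 10/59.7 = 0.178186 − 0.167504 = 0.010682.
Hence σ₀² = 1/0.010682 ≈ 93.6.

σ₀² = 93.6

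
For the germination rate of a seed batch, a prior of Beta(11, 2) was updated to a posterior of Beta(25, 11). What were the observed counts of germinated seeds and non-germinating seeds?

14 germinated seeds and 9 non-germinating seeds

Beta is conjugate to the binomial likelihood: posterior = Beta(α+s, β+f).
So s = 25 − 11 = 14 and f = 11 − 2 = 9.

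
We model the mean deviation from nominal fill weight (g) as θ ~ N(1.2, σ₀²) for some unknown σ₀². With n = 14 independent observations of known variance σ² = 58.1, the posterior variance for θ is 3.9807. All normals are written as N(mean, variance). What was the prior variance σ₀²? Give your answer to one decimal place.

For the Normal–Normal model with known σ², precisions add: τ_n = τ₀ + n/σ².
So 1/σ₀² = 1/3.9807 − 14/58.1 = 0.251212 − 0.240964 = 0.010248.
Hence σ₀² = 1/0.010248 ≈ 97.6.

σ₀² = 97.6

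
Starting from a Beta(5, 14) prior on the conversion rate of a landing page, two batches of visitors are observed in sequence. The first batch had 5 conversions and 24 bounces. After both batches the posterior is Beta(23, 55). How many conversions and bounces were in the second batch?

Because Beta–binomial updating is additive in the counts, the combined data contributed (α_post−α_prior, β_post−β_prior) successes and failures.
Total across both batches: 23−5=18 conversions, 55−14=41 bounces.
Subtract the first batch: 18−5=13 conversions and 41−24=17 bounces.

13 conversions and 17 bounces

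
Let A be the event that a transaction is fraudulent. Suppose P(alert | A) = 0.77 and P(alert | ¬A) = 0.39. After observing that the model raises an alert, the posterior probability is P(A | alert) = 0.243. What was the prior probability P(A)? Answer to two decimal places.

In odds form, posterior odds = prior odds × likelihood ratio, so prior odds = posterior odds ÷ LR.
Posterior odds = 0.243/(1−0.243) = 0.3210. LR = 0.77/0.39 = 1.9744.
Prior odds = 0.3210/1.9744 = 0.1626, so P(A) = 0.1626/(1+0.1626) ≈ 0.14.

P(A) = 0.14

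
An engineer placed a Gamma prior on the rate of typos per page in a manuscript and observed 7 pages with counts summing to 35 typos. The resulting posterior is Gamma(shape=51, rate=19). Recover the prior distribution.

Gamma(shape=16, rate=12)

A Gamma(α, β) prior (rate parametrization) on a Poisson rate with n observations summing to S gives posterior Gamma(α+S, β+n).
So α = 51 − 35 = 16 and β = 19 − 7 = 12.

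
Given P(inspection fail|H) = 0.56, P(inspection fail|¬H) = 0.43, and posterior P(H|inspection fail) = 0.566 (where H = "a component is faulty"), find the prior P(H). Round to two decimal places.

Bayes' rule in odds form gives O(H|E) = O(H)·[P(E|H)/P(E|¬H)], hence O(H) = O(H|E)/LR.
Posterior odds = 0.566/(1−0.566) = 1.3041. LR = 0.56/0.43 = 1.3023.
Prior odds = 1.3041/1.3023 = 1.0014, so P(H) = 1.0014/(1+1.0014) ≈ 0.50.

P(H) = 0.50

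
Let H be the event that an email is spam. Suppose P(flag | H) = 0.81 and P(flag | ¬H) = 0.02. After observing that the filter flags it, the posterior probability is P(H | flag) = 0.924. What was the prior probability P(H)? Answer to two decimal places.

P(H) = 0.23

Bayes' rule in odds form gives O(H|E) = O(H)·[P(E|H)/P(E|¬H)], hence O(H) = O(H|E)/LR.
Posterior odds = 0.924/(1−0.924) = 12.1579. LR = 0.81/0.02 = 40.5000.
Prior odds = 12.1579/40.5000 = 0.3002, so P(H) = 0.3002/(1+0.3002) ≈ 0.23.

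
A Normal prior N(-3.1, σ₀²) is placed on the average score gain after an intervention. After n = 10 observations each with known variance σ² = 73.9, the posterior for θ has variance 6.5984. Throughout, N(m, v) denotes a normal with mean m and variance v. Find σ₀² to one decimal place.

Posterior precision equals prior precision plus data precision: 1/σ_n² = 1/σ₀² + n/σ².
So 1/σ₀² = 1/6.5984 − 10/73.9 = 0.151552 − 0.135318 = 0.016234.
Hence σ₀² = 1/0.016234 ≈ 61.6.

σ₀² = 61.6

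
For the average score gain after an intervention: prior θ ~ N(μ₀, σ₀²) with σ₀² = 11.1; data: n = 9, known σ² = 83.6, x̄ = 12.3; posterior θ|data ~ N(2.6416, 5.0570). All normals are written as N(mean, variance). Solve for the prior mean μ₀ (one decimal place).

With known observation variance, the Normal–Normal posterior has precision τ_n = τ₀ + n/σ² and mean μ_n = (τ₀μ₀ + (n/σ²)x̄)/τ_n.
Here τ₀ = 1/11.1 = 0.090090 and τ_data = 9/83.6 = 0.107656, so τ_n = 0.197746.
Rearranging for μ₀: μ₀ = (μ_n·τ_n − τ_data·x̄)/τ₀ = (2.6416·0.197746 − 0.107656·12.3) / 0.090090 = -0.801803/0.090090 ≈ -8.9.

μ₀ = -8.9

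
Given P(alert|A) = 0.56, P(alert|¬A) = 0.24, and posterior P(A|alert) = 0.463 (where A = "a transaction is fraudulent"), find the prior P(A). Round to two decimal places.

Bayes' rule in odds form gives O(A|E) = O(A)·[P(E|A)/P(E|¬A)], hence O(A) = O(A|E)/LR.
Posterior odds = 0.463/(1−0.463) = 0.8622. LR = 0.56/0.24 = 2.3333.
Prior odds = 0.8622/2.3333 = 0.3695, so P(A) = 0.3695/(1+0.3695) ≈ 0.27.

P(A) = 0.27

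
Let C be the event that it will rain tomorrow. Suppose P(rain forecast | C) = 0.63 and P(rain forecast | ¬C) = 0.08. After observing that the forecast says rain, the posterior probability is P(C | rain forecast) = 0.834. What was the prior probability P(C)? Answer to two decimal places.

Bayes' rule in odds form gives O(C|E) = O(C)·[P(E|C)/P(E|¬C)], hence O(C) = O(C|E)/LR.
Posterior odds = 0.834/(1−0.834) = 5.0241. LR = 0.63/0.08 = 7.8750.
Prior odds = 5.0241/7.8750 = 0.6380, so P(C) = 0.6380/(1+0.6380) ≈ 0.39.

P(C) = 0.39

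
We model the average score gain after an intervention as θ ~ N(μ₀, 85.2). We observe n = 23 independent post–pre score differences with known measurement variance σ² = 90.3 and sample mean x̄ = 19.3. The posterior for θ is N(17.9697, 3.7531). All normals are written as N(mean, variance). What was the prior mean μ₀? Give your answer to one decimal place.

With known observation variance, the Normal–Normal posterior has precision τ_n = τ₀ + n/σ² and mean μ_n = (τ₀μ₀ + (n/σ²)x̄)/τ_n.
Here τ₀ = 1/85.2 = 0.011737 and τ_data = 23/90.3 = 0.254707, so τ_n = 0.266444.
Rearranging for μ₀: μ₀ = (μ_n·τ_n − τ_data·x̄)/τ₀ = (17.9697·0.266444 − 0.254707·19.3) / 0.011737 = -0.127926/0.011737 ≈ -10.9.

μ₀ = -10.9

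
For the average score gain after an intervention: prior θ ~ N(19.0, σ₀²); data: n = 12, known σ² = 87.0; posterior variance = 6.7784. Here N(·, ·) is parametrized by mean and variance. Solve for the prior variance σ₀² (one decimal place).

Posterior precision equals prior precision plus data precision: 1/σ_n² = 1/σ₀² + n/σ².
So 1/σ₀² = 1/6.7784 − 12/87.0 = 0.147527 − 0.137931 = 0.009596.
Hence σ₀² = 1/0.009596 ≈ 104.2.

σ₀² = 104.2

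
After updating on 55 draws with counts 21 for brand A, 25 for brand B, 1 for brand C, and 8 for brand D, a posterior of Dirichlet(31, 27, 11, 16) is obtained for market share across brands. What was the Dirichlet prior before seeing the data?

Dirichlet(10, 2, 10, 8)

For a Dirichlet(α) prior with multinomial counts c, the posterior is Dirichlet(α + c) componentwise.
Subtract each count from the matching posterior parameter: 31−21=10, 27−25=2, 11−1=10, 16−8=8.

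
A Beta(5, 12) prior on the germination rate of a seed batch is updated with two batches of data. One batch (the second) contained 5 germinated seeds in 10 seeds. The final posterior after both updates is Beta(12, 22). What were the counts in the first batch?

Because Beta–binomial updating is additive in the counts, the combined data contributed (α_post−α_prior, β_post−β_prior) successes and failures.
Total across both batches: 12−5=7 germinated seeds, 22−12=10 non-germinating seeds.
Subtract the second batch: 7−5=2 germinated seeds and 10−5=5 non-germinating seeds.

2 germinated seeds and 5 non-germinating seeds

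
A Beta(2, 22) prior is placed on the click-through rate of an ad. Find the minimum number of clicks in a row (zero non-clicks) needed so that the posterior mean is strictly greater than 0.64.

After k clicks and 0 non-clicks the posterior is Beta(2+k, 22), with mean (2+k)/(2+22+k).
Set (2+k)/(24+k) > 0.64 and solve: k > (0.64·24 − 2)/(1 − 0.64) = 37.111.
The smallest integer exceeding 37.111 is 38.

k = 38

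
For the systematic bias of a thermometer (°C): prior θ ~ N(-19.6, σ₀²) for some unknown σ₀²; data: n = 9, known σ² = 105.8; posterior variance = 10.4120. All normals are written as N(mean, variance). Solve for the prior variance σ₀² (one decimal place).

σ₀² = 91.1

Posterior precision equals prior precision plus data precision: 1/σ_n² = 1/σ₀² + n/σ².
So 1/σ₀² = 1/10.4120 − 9/105.8 = 0.096043 − 0.085066 = 0.010977.
Hence σ₀² = 1/0.010977 ≈ 91.1.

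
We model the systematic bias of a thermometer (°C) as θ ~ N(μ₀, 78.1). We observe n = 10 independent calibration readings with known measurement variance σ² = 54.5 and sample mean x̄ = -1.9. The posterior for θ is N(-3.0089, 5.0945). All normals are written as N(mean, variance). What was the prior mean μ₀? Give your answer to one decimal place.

With known observation variance, the Normal–Normal posterior has precision τ_n = τ₀ + n/σ² and mean μ_n = (τ₀μ₀ + (n/σ²)x̄)/τ_n.
Here τ₀ = 1/78.1 = 0.012804 and τ_data = 10/54.5 = 0.183486, so τ_n = 0.196290.
Rearranging for μ₀: μ₀ = (μ_n·τ_n − τ_data·x̄)/τ₀ = (-3.0089·0.196290 − 0.183486·-1.9) / 0.012804 = -0.241994/0.012804 ≈ -18.9.

μ₀ = -18.9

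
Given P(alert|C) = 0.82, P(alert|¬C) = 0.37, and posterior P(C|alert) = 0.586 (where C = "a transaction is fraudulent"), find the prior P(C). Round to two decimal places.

In odds form, posterior odds = prior odds × likelihood ratio, so prior odds = posterior odds ÷ LR.
Posterior odds = 0.586/(1−0.586) = 1.4155. LR = 0.82/0.37 = 2.2162.
Prior odds = 1.4155/2.2162 = 0.6387, so P(C) = 0.6387/(1+0.6387) ≈ 0.39.

P(C) = 0.39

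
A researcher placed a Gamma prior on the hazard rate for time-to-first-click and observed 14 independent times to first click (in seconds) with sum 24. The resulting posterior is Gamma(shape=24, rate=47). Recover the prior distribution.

Gamma(shape=10, rate=23)

Gamma–exponential conjugacy: posterior shape = α + n, posterior rate = β + Σtᵢ.
So α = 24 − 14 = 10 and β = 47 − 24 = 23.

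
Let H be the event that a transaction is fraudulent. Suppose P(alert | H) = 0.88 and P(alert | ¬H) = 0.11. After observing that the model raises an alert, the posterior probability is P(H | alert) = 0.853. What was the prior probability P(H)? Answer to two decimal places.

P(H) = 0.42

Bayes' rule in odds form gives O(H|E) = O(H)·[P(E|H)/P(E|¬H)], hence O(H) = O(H|E)/LR.
Posterior odds = 0.853/(1−0.853) = 5.8027. LR = 0.88/0.11 = 8.0000.
Prior odds = 5.8027/8.0000 = 0.7253, so P(H) = 0.7253/(1+0.7253) ≈ 0.42.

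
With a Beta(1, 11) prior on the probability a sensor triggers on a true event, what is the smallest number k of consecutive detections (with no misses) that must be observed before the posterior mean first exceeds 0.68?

k = 23

After k detections and 0 misses the posterior is Beta(1+k, 11), with mean (1+k)/(1+11+k).
Set (1+k)/(12+k) > 0.68 and solve: k > (0.68·12 − 1)/(1 − 0.68) = 22.375.
The smallest integer exceeding 22.375 is 23, and checking k=23: (24)/(35) = 0.6857 > 0.68.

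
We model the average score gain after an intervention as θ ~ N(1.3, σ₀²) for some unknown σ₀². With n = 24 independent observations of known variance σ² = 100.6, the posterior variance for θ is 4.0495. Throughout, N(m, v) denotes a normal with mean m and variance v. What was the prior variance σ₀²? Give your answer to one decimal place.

σ₀² = 119.4

Posterior precision equals prior precision plus data precision: 1/σ_n² = 1/σ₀² + n/σ².
So 1/σ₀² = 1/4.0495 − 24/100.6 = 0.246944 − 0.238569 = 0.008375.
Hence σ₀² = 1/0.008375 ≈ 119.4.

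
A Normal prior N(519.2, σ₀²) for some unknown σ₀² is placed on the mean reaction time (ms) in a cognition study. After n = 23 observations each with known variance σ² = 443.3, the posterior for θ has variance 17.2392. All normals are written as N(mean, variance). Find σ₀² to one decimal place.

σ₀² = 163.3

Posterior precision equals prior precision plus data precision: 1/σ_n² = 1/σ₀² + n/σ².
So 1/σ₀² = 1/17.2392 − 23/443.3 = 0.058007 − 0.051884 = 0.006123.
Hence σ₀² = 1/0.006123 ≈ 163.3.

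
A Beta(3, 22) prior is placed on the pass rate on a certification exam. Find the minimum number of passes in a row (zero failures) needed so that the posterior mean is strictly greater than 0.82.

After k passes and 0 failures the posterior is Beta(3+k, 22), with mean (3+k)/(3+22+k).
Set (3+k)/(25+k) > 0.82 and solve: k > (0.82·25 − 3)/(1 − 0.82) = 97.222.
The smallest integer exceeding 97.222 is 98.

k = 98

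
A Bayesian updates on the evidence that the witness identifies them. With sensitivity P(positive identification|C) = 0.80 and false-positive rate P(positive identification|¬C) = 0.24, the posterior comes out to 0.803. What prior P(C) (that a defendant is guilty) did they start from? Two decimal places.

In odds form, posterior odds = prior odds × likelihood ratio, so prior odds = posterior odds ÷ LR.
Posterior odds = 0.803/(1−0.803) = 4.0761. LR = 0.80/0.24 = 3.3333.
Prior odds = 4.0761/3.3333 = 1.2228, so P(C) = 1.2228/(1+1.2228) ≈ 0.55.

P(C) = 0.55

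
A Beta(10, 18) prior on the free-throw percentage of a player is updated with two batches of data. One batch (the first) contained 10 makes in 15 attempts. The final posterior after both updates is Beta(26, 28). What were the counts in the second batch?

Sequential conjugate updates are equivalent to a single update on the pooled data, so total successes = posterior α − prior α and total failures = posterior β − prior β.
Total across both batches: 26−10=16 makes, 28−18=10 misses.
Subtract the first batch: 16−10=6 makes and 10−5=5 misses.

6 makes and 5 misses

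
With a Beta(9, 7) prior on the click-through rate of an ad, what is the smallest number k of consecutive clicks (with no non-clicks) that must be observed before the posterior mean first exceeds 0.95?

k = 125

After k clicks and 0 non-clicks the posterior is Beta(9+k, 7), with mean (9+k)/(9+7+k).
Set (9+k)/(16+k) > 0.95 and solve: k > (0.95·16 − 9)/(1 − 0.95) = 124.000.
The smallest integer exceeding 124.000 is 125.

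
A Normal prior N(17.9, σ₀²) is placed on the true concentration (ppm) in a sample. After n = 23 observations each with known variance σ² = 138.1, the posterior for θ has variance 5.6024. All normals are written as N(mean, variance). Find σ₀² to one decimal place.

For the Normal–Normal model with known σ², precisions add: τ_n = τ₀ + n/σ².
So 1/σ₀² = 1/5.6024 − 23/138.1 = 0.178495 − 0.166546 = 0.011949.
Hence σ₀² = 1/0.011949 ≈ 83.7.

σ₀² = 83.7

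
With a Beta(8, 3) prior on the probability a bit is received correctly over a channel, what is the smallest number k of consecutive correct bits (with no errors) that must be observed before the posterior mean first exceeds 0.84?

After k correct bits and 0 errors the posterior is Beta(8+k, 3), with mean (8+k)/(8+3+k).
Set (8+k)/(11+k) > 0.84 and solve: k > (0.84·11 − 8)/(1 − 0.84) = 7.750.
The smallest integer exceeding 7.750 is 8, and checking k=8: (16)/(19) = 0.8421 > 0.84.

k = 8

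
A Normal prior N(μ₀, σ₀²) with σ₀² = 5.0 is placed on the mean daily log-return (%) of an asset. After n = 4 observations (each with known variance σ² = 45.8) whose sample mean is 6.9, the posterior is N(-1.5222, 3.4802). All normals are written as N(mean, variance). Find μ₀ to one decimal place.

With known observation variance, the Normal–Normal posterior has precision τ_n = τ₀ + n/σ² and mean μ_n = (τ₀μ₀ + (n/σ²)x̄)/τ_n.
Here τ₀ = 1/5.0 = 0.200000 and τ_data = 4/45.8 = 0.087336, so τ_n = 0.287336.
Rearranging for μ₀: μ₀ = (μ_n·τ_n − τ_data·x̄)/τ₀ = (-1.5222·0.287336 − 0.087336·6.9) / 0.200000 = -1.040001/0.200000 ≈ -5.2.

μ₀ = -5.2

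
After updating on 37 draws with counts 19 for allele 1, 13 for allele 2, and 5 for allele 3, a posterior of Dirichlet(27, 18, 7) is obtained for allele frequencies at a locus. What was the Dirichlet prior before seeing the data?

Dirichlet(8, 5, 2)

For a Dirichlet(α) prior with multinomial counts c, the posterior is Dirichlet(α + c) componentwise.
Subtract each count from the matching posterior parameter: 27−19=8, 18−13=5, 7−5=2.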